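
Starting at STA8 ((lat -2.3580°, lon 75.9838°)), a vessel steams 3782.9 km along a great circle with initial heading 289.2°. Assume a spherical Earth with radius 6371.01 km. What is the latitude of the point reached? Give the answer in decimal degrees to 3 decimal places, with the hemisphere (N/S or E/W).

8.612°N

δ = d/R = 3782.9/6371.01 = 0.593768 rad
φ₂ = arcsin(sin φ₁ cos δ + cos φ₁ sin δ cos θ)
   = arcsin(-0.04114·0.82884 + 0.99915·0.55949·0.32887) = 8.61186°
λ₂ = λ₁ + atan2(sin θ sin δ cos φ₁, cos δ − sin φ₁ sin φ₂) = 43.68110°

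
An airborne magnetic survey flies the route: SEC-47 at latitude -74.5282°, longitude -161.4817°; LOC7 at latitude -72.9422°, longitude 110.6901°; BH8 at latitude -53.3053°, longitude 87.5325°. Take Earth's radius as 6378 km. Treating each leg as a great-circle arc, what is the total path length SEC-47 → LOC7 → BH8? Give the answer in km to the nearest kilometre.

SEC-47→LOC7: c = 0.391518 rad, d = 2497.10 km
LOC7→BH8: c = 0.382544 rad, d = 2439.87 km
Total = 2497.10 + 2439.87 = 4936.97 km

4937 km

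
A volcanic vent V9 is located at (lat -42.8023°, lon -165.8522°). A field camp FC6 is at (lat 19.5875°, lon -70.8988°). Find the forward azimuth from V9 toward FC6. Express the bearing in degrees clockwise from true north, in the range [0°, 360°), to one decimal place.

78.5°

Δλ = 94.9534°
y = sin Δλ · cos φ₂ = 0.938612
x = cos φ₁ sin φ₂ − sin φ₁ cos φ₂ cos Δλ = 0.190697
θ = atan2(y, x) = 78.5156° → 78.5156° (mod 360°)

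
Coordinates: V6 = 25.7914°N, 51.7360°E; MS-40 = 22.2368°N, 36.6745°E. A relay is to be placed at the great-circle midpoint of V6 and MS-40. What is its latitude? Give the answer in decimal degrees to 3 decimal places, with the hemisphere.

Bx = cos φ₂ cos Δλ = 0.893830,  By = cos φ₂ sin Δλ = -0.240530
φₘ = atan2(sin φ₁ + sin φ₂, √((cos φ₁ + Bx)² + By²)) = 24.19911°
λₘ = λ₁ + atan2(By, cos φ₁ + Bx) = 44.10054°

24.199°N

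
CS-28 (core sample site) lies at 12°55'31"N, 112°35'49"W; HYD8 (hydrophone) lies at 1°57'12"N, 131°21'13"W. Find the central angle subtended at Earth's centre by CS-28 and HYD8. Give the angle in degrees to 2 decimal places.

CS-28: φ = +12.92528°, λ = -112.59694°
HYD8: φ = +1.95333°, λ = -131.35361°
Δφ = -10.9719°,  Δλ = -18.7567°
a = sin²(Δφ/2) + cos φ₁ cos φ₂ sin²(Δλ/2) = 0.035006
c = 2·arcsin(√a) = 0.376414 rad = 21.5669°

21.57°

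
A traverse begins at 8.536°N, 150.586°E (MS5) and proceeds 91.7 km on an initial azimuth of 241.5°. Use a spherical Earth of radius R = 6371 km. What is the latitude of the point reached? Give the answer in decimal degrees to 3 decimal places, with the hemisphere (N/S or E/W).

8.142°N

δ = d/R = 91.7/6371 = 0.014393 rad
φ₂ = arcsin(sin φ₁ cos δ + cos φ₁ sin δ cos θ)
   = arcsin(0.14843·0.99990 + 0.98892·0.01439·-0.47716) = 8.14182°
λ₂ = λ₁ + atan2(sin θ sin δ cos φ₁, cos δ − sin φ₁ sin φ₂) = 149.85388°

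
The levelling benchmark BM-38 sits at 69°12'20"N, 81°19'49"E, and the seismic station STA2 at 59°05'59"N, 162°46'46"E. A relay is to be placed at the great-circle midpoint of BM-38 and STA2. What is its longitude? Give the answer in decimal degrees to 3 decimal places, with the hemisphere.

130.985°E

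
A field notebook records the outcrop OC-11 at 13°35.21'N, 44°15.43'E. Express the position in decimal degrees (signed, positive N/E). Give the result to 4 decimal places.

lat: 13.5868° N → +13.5868°
lon: 44.2572° E → +44.2572°

+13.5868°, +44.2572°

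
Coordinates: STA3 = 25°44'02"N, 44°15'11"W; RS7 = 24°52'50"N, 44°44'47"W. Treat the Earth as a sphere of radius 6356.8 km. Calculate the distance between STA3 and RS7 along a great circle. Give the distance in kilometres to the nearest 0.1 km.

106.8 km

STA3: φ = +25.73389°, λ = -44.25306°
RS7: φ = +24.88056°, λ = -44.74639°
Δφ = -0.8533°,  Δλ = -0.4933°
a = sin²(Δφ/2) + cos φ₁ cos φ₂ sin²(Δλ/2) = 0.000071
c = 2·arcsin(√a) = 0.016805 rad = 0.9628°
d = R·c = 6356.8 × 0.016805 = 106.8 km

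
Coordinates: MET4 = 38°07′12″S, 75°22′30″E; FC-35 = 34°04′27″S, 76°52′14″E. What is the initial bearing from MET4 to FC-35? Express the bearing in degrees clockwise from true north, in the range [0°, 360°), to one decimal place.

MET4: φ = -38.12000°, λ = +75.37500°
FC-35: φ = -34.07417°, λ = +76.87056°
Δλ = 1.4956°
y = sin Δλ · cos φ₂ = 0.021618
x = cos φ₁ sin φ₂ − sin φ₁ cos φ₂ cos Δλ = 0.070380
θ = atan2(y, x) = 17.0752° → 17.0752° (mod 360°)

17.1°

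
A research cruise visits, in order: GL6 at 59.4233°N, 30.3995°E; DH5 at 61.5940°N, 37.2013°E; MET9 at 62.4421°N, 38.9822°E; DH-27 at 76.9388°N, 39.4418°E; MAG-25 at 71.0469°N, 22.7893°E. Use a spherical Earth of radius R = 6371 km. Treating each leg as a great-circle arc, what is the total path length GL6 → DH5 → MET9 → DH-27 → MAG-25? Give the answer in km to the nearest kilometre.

GL6→DH5: c = 0.069595 rad, d = 443.39 km
DH5→MET9: c = 0.020778 rad, d = 132.38 km
MET9→DH-27: c = 0.253029 rad, d = 1612.05 km
DH-27→MAG-25: c = 0.129404 rad, d = 824.43 km
Total = 443.39 + 132.38 + 1612.05 + 824.43 = 3012.25 km

3012 km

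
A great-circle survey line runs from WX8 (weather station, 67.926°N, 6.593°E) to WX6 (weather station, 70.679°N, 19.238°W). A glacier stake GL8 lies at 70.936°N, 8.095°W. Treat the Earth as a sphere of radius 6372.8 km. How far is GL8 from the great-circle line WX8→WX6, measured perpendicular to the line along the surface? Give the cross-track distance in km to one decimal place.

δ₁₃ = central angle WX8→GL8 = 0.103882 rad  (haversine)
θ₁₃ = bearing WX8→GL8 = 306.998°,  θ₁₂ = bearing WX8→WX6 = 298.620°
dₓₜ = R·arcsin(sin δ₁₃ · sin(θ₁₃ − θ₁₂)) = 6372.8·arcsin(0.10370·sin(8.377°)) = 96.280 km
|dₓₜ| = 96.280 km

96.3 km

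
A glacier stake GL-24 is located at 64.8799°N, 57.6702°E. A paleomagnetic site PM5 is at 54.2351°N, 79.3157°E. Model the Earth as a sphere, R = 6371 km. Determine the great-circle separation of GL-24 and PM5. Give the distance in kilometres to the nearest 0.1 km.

Δφ = -10.6448°,  Δλ = 21.6455°
a = sin²(Δφ/2) + cos φ₁ cos φ₂ sin²(Δλ/2) = 0.017352
c = 2·arcsin(√a) = 0.264225 rad = 15.1390°
d = R·c = 6371 × 0.264225 = 1683.4 km

1683.4 km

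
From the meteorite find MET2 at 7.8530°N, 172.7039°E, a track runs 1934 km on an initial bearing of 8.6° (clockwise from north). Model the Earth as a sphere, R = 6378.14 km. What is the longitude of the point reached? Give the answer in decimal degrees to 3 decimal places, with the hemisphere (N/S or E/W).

175.528°E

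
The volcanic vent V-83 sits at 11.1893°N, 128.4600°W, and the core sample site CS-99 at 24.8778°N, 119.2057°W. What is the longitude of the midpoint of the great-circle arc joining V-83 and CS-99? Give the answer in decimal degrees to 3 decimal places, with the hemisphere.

Bx = cos φ₂ cos Δλ = 0.895399,  By = cos φ₂ sin Δλ = 0.145894
φₘ = atan2(sin φ₁ + sin φ₂, √((cos φ₁ + Bx)² + By²)) = 18.08860°
λₘ = λ₁ + atan2(By, cos φ₁ + Bx) = -124.01406°

124.014°W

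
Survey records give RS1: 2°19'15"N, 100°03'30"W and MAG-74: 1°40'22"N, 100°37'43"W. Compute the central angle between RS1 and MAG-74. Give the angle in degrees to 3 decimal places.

RS1: φ = +2.32083°, λ = -100.05833°
MAG-74: φ = +1.67278°, λ = -100.62861°
Δφ = -0.6481°,  Δλ = -0.5703°
a = sin²(Δφ/2) + cos φ₁ cos φ₂ sin²(Δλ/2) = 0.000057
c = 2·arcsin(√a) = 0.015062 rad = 0.8630°

0.863°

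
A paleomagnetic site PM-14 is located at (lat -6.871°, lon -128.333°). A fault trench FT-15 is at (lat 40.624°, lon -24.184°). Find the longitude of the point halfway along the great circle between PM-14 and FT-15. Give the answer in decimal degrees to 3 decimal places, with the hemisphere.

85.979°W

Bx = cos φ₂ cos Δλ = -0.185533,  By = cos φ₂ sin Δλ = 0.735973
φₘ = atan2(sin φ₁ + sin φ₂, √((cos φ₁ + Bx)² + By²)) = 25.94288°
λₘ = λ₁ + atan2(By, cos φ₁ + Bx) = -85.97868°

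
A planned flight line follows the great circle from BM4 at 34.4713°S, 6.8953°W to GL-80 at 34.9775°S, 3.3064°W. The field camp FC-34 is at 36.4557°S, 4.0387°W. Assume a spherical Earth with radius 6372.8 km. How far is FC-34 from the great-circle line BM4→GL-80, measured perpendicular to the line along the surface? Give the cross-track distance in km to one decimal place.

172.7 km

δ₁₃ = central angle BM4→FC-34 = 0.053367 rad  (haversine)
θ₁₃ = bearing BM4→FC-34 = 131.282°,  θ₁₂ = bearing BM4→GL-80 = 100.757°
dₓₜ = R·arcsin(sin δ₁₃ · sin(θ₁₃ − θ₁₂)) = 6372.8·arcsin(0.05334·sin(30.526°)) = 172.681 km
|dₓₜ| = 172.681 km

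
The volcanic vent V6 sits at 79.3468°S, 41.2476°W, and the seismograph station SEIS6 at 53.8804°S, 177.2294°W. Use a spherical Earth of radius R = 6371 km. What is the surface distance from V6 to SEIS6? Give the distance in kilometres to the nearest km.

4928 km

Δφ = 25.4664°,  Δλ = -135.9818°
a = sin²(Δφ/2) + cos φ₁ cos φ₂ sin²(Δλ/2) = 0.142249
c = 2·arcsin(√a) = 0.773455 rad = 44.3157°
d = R·c = 6371 × 0.773455 = 4927.7 km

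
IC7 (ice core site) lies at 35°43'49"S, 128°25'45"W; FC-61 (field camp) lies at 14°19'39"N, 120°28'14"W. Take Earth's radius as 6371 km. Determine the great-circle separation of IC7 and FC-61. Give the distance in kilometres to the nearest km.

5629 km

IC7: φ = -35.73028°, λ = -128.42917°
FC-61: φ = +14.32750°, λ = -120.47056°
Δφ = 50.0578°,  Δλ = 7.9586°
a = sin²(Δφ/2) + cos φ₁ cos φ₂ sin²(Δλ/2) = 0.182780
c = 2·arcsin(√a) = 0.883513 rad = 50.6216°
d = R·c = 6371 × 0.883513 = 5628.9 km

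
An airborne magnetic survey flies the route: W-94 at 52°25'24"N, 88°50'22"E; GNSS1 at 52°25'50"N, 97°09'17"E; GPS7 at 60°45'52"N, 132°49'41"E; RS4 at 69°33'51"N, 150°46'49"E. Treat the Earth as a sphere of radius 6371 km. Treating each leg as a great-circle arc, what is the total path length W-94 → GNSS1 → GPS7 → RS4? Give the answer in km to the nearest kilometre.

4178 km

W-94: φ = +52.42333°, λ = +88.83944°
GNSS1: φ = +52.43056°, λ = +97.15472°
GPS7: φ = +60.76444°, λ = +132.82806°
RS4: φ = +69.56417°, λ = +150.78028°
W-94→GNSS1: c = 0.088447 rad, d = 563.50 km
GNSS1→GPS7: c = 0.366572 rad, d = 2335.43 km
GPS7→RS4: c = 0.200703 rad, d = 1278.68 km
Total = 563.50 + 2335.43 + 1278.68 = 4177.60 km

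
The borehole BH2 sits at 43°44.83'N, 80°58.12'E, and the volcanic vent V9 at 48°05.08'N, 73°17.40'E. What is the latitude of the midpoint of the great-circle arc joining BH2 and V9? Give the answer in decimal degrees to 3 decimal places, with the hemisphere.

BH2: φ = +43.74717°, λ = +80.96867°
V9: φ = +48.08467°, λ = +73.29000°
Bx = cos φ₂ cos Δλ = 0.662041,  By = cos φ₂ sin Δλ = -0.089261
φₘ = atan2(sin φ₁ + sin φ₂, √((cos φ₁ + Bx)² + By²)) = 45.98015°
λₘ = λ₁ + atan2(By, cos φ₁ + Bx) = 77.27968°

45.980°N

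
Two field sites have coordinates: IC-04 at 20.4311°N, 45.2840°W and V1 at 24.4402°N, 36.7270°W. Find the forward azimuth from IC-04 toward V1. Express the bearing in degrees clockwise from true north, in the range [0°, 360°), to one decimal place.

61.5°

Δλ = 8.5570°
y = sin Δλ · cos φ₂ = 0.135460
x = cos φ₁ sin φ₂ − sin φ₁ cos φ₂ cos Δλ = 0.073453
θ = atan2(y, x) = 61.5315° → 61.5315° (mod 360°)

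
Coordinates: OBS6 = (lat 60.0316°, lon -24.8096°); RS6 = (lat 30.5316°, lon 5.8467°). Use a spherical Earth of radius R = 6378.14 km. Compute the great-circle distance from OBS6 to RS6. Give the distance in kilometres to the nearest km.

Δφ = -29.5000°,  Δλ = 30.6563°
a = sin²(Δφ/2) + cos φ₁ cos φ₂ sin²(Δλ/2) = 0.094889
c = 2·arcsin(√a) = 0.626264 rad = 35.8823°
d = R·c = 6378.14 × 0.626264 = 3994.4 km

3994 km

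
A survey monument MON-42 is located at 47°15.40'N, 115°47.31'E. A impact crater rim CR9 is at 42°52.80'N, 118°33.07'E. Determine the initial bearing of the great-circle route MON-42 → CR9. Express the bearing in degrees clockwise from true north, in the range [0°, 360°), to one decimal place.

MON-42: φ = +47.25667°, λ = +115.78850°
CR9: φ = +42.88000°, λ = +118.55117°
Δλ = 2.7627°
y = sin Δλ · cos φ₂ = 0.035319
x = cos φ₁ sin φ₂ − sin φ₁ cos φ₂ cos Δλ = -0.075688
θ = atan2(y, x) = 154.9841° → 154.9841° (mod 360°)

155.0°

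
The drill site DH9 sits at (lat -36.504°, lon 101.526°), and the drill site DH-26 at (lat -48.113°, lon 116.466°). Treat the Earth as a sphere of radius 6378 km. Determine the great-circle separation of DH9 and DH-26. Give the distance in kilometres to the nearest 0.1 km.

1777.8 km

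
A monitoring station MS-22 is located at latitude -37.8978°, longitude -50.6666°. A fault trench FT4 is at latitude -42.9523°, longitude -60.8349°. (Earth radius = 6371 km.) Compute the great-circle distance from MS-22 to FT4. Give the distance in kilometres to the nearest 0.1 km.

1026.8 km

Δφ = -5.0545°,  Δλ = -10.1683°
a = sin²(Δφ/2) + cos φ₁ cos φ₂ sin²(Δλ/2) = 0.006480
c = 2·arcsin(√a) = 0.161173 rad = 9.2345°
d = R·c = 6371 × 0.161173 = 1026.8 km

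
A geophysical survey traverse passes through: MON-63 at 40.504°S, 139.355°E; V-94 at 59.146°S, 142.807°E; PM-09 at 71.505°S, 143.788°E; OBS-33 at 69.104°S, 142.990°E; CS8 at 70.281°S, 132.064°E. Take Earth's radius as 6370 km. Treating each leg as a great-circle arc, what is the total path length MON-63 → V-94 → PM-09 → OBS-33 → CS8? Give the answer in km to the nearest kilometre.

4171 km

MON-63→V-94: c = 0.327571 rad, d = 2086.62 km
V-94→PM-09: c = 0.215817 rad, d = 1374.75 km
PM-09→OBS-33: c = 0.042166 rad, d = 268.60 km
OBS-33→CS8: c = 0.069187 rad, d = 440.72 km
Total = 2086.62 + 1374.75 + 268.60 + 440.72 = 4170.70 km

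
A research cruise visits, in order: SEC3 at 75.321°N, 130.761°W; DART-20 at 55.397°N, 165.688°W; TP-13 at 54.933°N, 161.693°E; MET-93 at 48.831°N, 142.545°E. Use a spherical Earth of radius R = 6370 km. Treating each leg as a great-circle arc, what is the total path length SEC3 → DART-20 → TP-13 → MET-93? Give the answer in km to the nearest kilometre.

6183 km

SEC3→DART-20: c = 0.417203 rad, d = 2657.59 km
DART-20→TP-13: c = 0.322311 rad, d = 2053.12 km
TP-13→MET-93: c = 0.231123 rad, d = 1472.25 km
Total = 2657.59 + 2053.12 + 1472.25 = 6182.96 km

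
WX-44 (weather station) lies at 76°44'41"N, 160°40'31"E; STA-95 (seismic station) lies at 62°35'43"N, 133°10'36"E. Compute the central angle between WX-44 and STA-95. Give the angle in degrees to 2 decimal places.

WX-44: φ = +76.74472°, λ = +160.67528°
STA-95: φ = +62.59528°, λ = +133.17667°
Δφ = -14.1494°,  Δλ = -27.4986°
a = sin²(Δφ/2) + cos φ₁ cos φ₂ sin²(Δλ/2) = 0.021131
c = 2·arcsin(√a) = 0.291763 rad = 16.7168°

16.72°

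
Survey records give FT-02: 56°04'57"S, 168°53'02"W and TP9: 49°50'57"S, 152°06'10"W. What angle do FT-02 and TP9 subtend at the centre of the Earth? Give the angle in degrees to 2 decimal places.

FT-02: φ = -56.08250°, λ = -168.88389°
TP9: φ = -49.84917°, λ = -152.10278°
Δφ = 6.2333°,  Δλ = 16.7811°
a = sin²(Δφ/2) + cos φ₁ cos φ₂ sin²(Δλ/2) = 0.010617
c = 2·arcsin(√a) = 0.206445 rad = 11.8284°

11.83°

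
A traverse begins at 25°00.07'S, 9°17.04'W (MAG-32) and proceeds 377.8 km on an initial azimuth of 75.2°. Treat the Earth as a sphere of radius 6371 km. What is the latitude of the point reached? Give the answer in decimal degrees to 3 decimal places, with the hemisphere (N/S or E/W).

24.090°S

MAG-32: φ = -25.00117°, λ = -9.28400°
δ = d/R = 377.8/6371 = 0.059300 rad
φ₂ = arcsin(sin φ₁ cos δ + cos φ₁ sin δ cos θ)
   = arcsin(-0.42264·0.99824 + 0.90630·0.05927·0.25545) = -24.09014°
λ₂ = λ₁ + atan2(sin θ sin δ cos φ₁, cos δ − sin φ₁ sin φ₂) = -5.68543°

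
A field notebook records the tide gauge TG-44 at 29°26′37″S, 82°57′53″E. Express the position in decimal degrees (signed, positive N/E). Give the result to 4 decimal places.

-29.4436°, +82.9647°

lat: 29.4436° S → -29.4436°
lon: 82.9647° E → +82.9647°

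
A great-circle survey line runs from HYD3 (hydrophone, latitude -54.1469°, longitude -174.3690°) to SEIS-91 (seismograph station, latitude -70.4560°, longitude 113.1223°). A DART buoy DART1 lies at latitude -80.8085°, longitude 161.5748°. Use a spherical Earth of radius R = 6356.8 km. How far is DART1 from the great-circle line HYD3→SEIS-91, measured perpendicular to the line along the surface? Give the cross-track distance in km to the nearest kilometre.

δ₁₃ = central angle HYD3→DART1 = 0.483127 rad  (haversine)
θ₁₃ = bearing HYD3→DART1 = 188.057°,  θ₁₂ = bearing HYD3→SEIS-91 = 214.144°
dₓₜ = R·arcsin(sin δ₁₃ · sin(θ₁₃ − θ₁₂)) = 6356.8·arcsin(0.46455·sin(-26.087°)) = -1307.774 km
|dₓₜ| = 1307.774 km

1308 km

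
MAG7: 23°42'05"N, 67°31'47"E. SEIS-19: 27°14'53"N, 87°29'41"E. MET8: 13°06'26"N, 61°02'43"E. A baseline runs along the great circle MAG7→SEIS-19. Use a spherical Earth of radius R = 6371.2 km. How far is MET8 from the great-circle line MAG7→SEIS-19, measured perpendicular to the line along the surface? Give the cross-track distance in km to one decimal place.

MAG7: φ = +23.70139°, λ = +67.52972°
SEIS-19: φ = +27.24806°, λ = +87.49472°
MET8: φ = +13.10722°, λ = +61.04528°
δ₁₃ = central angle MAG7→MET8 = 0.213719 rad  (haversine)
θ₁₃ = bearing MAG7→MET8 = 211.238°,  θ₁₂ = bearing MAG7→SEIS-19 = 74.648°
dₓₜ = R·arcsin(sin δ₁₃ · sin(θ₁₃ − θ₁₂)) = 6371.2·arcsin(0.21210·sin(136.590°)) = 931.963 km
|dₓₜ| = 931.963 km

932.0 km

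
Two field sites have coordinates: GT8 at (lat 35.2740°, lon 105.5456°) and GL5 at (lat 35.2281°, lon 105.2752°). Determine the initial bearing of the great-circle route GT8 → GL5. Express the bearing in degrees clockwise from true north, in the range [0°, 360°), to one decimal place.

258.3°

Δλ = -0.2704°
y = sin Δλ · cos φ₂ = -0.003855
x = cos φ₁ sin φ₂ − sin φ₁ cos φ₂ cos Δλ = -0.000796
θ = atan2(y, x) = -101.6645° → 258.3355° (mod 360°)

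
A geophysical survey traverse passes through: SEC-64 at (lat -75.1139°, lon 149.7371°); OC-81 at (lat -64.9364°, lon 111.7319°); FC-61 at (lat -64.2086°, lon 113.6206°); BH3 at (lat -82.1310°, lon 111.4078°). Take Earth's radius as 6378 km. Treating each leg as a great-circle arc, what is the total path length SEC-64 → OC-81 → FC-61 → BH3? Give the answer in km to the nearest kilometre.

3900 km

SEC-64→OC-81: c = 0.279518 rad, d = 1782.77 km
OC-81→FC-61: c = 0.019017 rad, d = 121.29 km
FC-61→BH3: c = 0.312949 rad, d = 1995.99 km
Total = 1782.77 + 121.29 + 1995.99 = 3900.04 km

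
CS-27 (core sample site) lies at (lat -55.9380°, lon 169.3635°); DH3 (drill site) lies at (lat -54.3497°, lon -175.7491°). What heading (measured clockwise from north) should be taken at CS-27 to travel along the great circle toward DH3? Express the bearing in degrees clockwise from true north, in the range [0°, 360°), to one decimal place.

85.6°

Δλ = 14.8874°
y = sin Δλ · cos φ₂ = 0.149743
x = cos φ₁ sin φ₂ − sin φ₁ cos φ₂ cos Δλ = 0.011510
θ = atan2(y, x) = 85.6047° → 85.6047° (mod 360°)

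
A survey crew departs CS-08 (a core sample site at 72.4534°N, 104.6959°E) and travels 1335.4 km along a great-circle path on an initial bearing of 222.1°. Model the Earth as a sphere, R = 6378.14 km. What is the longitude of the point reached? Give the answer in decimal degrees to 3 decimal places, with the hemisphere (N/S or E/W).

87.196°E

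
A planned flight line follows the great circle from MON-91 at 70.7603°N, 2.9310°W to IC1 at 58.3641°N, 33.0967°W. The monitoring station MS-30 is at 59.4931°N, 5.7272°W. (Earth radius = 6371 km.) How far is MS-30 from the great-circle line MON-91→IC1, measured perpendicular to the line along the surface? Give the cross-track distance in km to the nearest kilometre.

δ₁₃ = central angle MON-91→MS-30 = 0.197666 rad  (haversine)
θ₁₃ = bearing MON-91→MS-30 = 187.245°,  θ₁₂ = bearing MON-91→IC1 = 240.750°
dₓₜ = R·arcsin(sin δ₁₃ · sin(θ₁₃ − θ₁₂)) = 6371·arcsin(0.19638·sin(-53.506°)) = -1010.046 km
|dₓₜ| = 1010.046 km

1010 km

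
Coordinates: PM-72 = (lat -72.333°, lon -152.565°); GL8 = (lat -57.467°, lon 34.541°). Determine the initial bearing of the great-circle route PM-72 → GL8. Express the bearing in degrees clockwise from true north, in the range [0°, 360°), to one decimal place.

Δλ = -172.8940°
y = sin Δλ · cos φ₂ = -0.066527
x = cos φ₁ sin φ₂ − sin φ₁ cos φ₂ cos Δλ = -0.764348
θ = atan2(y, x) = -175.0257° → 184.9743° (mod 360°)

185.0°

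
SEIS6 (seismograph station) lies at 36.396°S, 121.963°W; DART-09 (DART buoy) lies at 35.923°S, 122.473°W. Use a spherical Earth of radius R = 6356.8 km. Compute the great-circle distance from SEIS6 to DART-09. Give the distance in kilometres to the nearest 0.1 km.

69.6 km

Δφ = 0.4730°,  Δλ = -0.5100°
a = sin²(Δφ/2) + cos φ₁ cos φ₂ sin²(Δλ/2) = 0.000030
c = 2·arcsin(√a) = 0.010945 rad = 0.6271°
d = R·c = 6356.8 × 0.010945 = 69.6 km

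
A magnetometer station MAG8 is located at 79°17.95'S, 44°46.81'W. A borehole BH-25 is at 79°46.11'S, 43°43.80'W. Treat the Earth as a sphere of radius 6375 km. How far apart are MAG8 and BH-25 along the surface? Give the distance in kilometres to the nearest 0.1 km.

MAG8: φ = -79.29917°, λ = -44.78017°
BH-25: φ = -79.76850°, λ = -43.73000°
Δφ = -0.4693°,  Δλ = 1.0502°
a = sin²(Δφ/2) + cos φ₁ cos φ₂ sin²(Δλ/2) = 0.000020
c = 2·arcsin(√a) = 0.008842 rad = 0.5066°
d = R·c = 6375 × 0.008842 = 56.4 km

56.4 km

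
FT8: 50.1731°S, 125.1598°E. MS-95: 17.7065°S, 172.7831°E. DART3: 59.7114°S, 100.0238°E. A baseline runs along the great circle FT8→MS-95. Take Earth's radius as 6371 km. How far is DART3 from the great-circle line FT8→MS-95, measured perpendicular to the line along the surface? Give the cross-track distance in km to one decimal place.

655.6 km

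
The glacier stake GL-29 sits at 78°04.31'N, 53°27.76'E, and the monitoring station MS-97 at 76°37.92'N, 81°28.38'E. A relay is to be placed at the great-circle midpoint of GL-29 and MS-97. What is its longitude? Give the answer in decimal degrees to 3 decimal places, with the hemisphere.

68.268°E

GL-29: φ = +78.07183°, λ = +53.46267°
MS-97: φ = +76.63200°, λ = +81.47300°
Bx = cos φ₂ cos Δλ = 0.204122,  By = cos φ₂ sin Δλ = 0.108581
φₘ = atan2(sin φ₁ + sin φ₂, √((cos φ₁ + Bx)² + By²)) = 77.71515°
λₘ = λ₁ + atan2(By, cos φ₁ + Bx) = 68.26799°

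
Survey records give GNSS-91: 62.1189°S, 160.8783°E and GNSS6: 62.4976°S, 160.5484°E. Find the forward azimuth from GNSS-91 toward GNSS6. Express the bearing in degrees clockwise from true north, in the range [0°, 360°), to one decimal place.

201.9°

Δλ = -0.3299°
y = sin Δλ · cos φ₂ = -0.002659
x = cos φ₁ sin φ₂ − sin φ₁ cos φ₂ cos Δλ = -0.006616
θ = atan2(y, x) = -158.1064° → 201.8936° (mod 360°)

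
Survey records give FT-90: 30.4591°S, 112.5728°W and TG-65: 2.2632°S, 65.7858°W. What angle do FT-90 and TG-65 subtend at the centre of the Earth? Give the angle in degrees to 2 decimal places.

Δφ = 28.1959°,  Δλ = 46.7870°
a = sin²(Δφ/2) + cos φ₁ cos φ₂ sin²(Δλ/2) = 0.195113
c = 2·arcsin(√a) = 0.915021 rad = 52.4268°

52.43°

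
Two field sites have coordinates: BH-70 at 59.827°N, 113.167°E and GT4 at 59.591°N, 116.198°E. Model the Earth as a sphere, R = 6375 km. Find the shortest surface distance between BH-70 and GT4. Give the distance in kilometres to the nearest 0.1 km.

Δφ = -0.2360°,  Δλ = 3.0310°
a = sin²(Δφ/2) + cos φ₁ cos φ₂ sin²(Δλ/2) = 0.000182
c = 2·arcsin(√a) = 0.026996 rad = 1.5468°
d = R·c = 6375 × 0.026996 = 172.1 km

172.1 km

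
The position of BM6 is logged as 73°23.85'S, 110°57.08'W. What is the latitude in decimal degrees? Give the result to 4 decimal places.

73.3975°S

73° + 23.85′/60 = 73 + 0.39750 = 73.3975°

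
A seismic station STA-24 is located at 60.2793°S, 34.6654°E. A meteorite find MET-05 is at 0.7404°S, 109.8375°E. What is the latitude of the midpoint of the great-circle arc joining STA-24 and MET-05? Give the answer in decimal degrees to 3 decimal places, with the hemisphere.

35.746°S

Bx = cos φ₂ cos Δλ = 0.255895,  By = cos φ₂ sin Δλ = 0.966618
φₘ = atan2(sin φ₁ + sin φ₂, √((cos φ₁ + Bx)² + By²)) = -35.74612°
λₘ = λ₁ + atan2(By, cos φ₁ + Bx) = 86.79583°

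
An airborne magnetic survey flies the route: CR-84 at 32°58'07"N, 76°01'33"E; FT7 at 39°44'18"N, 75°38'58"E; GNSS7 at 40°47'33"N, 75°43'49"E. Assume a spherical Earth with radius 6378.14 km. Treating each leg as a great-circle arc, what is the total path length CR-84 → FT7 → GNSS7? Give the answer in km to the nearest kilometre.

872 km

CR-84: φ = +32.96861°, λ = +76.02583°
FT7: φ = +39.73833°, λ = +75.64944°
GNSS7: φ = +40.79250°, λ = +75.73028°
CR-84→FT7: c = 0.118272 rad, d = 754.36 km
FT7→GNSS7: c = 0.018430 rad, d = 117.55 km
Total = 754.36 + 117.55 = 871.91 km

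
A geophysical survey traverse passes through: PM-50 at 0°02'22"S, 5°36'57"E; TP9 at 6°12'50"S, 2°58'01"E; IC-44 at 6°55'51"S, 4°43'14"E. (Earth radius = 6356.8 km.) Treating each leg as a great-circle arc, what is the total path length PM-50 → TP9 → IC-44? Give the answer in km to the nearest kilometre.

PM-50: φ = -0.03944°, λ = +5.61583°
TP9: φ = -6.21389°, λ = +2.96694°
IC-44: φ = -6.93083°, λ = +4.72056°
PM-50→TP9: c = 0.117227 rad, d = 745.19 km
TP9→IC-44: c = 0.032879 rad, d = 209.01 km
Total = 745.19 + 209.01 = 954.19 km

954 km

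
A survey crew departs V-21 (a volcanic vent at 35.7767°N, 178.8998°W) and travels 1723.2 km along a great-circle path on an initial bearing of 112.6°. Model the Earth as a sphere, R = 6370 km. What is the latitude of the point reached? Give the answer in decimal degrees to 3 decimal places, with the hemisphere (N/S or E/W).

28.689°N

δ = d/R = 1723.2/6370 = 0.270518 rad
φ₂ = arcsin(sin φ₁ cos δ + cos φ₁ sin δ cos θ)
   = arcsin(0.58463·0.96363 + 0.81130·0.26723·-0.38430) = 28.68863°
λ₂ = λ₁ + atan2(sin θ sin δ cos φ₁, cos δ − sin φ₁ sin φ₂) = -162.56593°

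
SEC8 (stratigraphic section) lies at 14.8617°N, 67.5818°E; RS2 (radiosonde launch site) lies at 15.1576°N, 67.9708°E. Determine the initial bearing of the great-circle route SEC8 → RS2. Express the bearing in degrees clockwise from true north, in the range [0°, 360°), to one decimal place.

51.7°

Δλ = 0.3890°
y = sin Δλ · cos φ₂ = 0.006553
x = cos φ₁ sin φ₂ − sin φ₁ cos φ₂ cos Δλ = 0.005170
θ = atan2(y, x) = 51.7280° → 51.7280° (mod 360°)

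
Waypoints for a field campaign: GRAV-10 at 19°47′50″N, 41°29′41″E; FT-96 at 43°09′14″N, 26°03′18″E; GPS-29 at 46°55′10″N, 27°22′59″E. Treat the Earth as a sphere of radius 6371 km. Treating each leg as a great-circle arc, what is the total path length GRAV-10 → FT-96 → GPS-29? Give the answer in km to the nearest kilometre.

3402 km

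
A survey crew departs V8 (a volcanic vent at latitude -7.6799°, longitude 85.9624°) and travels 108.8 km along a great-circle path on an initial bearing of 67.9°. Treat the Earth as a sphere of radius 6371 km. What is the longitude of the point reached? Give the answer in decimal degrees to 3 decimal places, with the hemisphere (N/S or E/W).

86.876°E

δ = d/R = 108.8/6371 = 0.017077 rad
φ₂ = arcsin(sin φ₁ cos δ + cos φ₁ sin δ cos θ)
   = arcsin(-0.13364·0.99985 + 0.99103·0.01708·0.37622) = -7.31083°
λ₂ = λ₁ + atan2(sin θ sin δ cos φ₁, cos δ − sin φ₁ sin φ₂) = 86.87640°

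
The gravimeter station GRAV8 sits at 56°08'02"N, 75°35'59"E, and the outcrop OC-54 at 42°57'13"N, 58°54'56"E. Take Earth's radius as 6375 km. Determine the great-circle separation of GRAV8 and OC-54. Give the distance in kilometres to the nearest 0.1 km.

1887.5 km

GRAV8: φ = +56.13389°, λ = +75.59972°
OC-54: φ = +42.95361°, λ = +58.91556°
Δφ = -13.1803°,  Δλ = -16.6842°
a = sin²(Δφ/2) + cos φ₁ cos φ₂ sin²(Δλ/2) = 0.021756
c = 2·arcsin(√a) = 0.296081 rad = 16.9642°
d = R·c = 6375 × 0.296081 = 1887.5 km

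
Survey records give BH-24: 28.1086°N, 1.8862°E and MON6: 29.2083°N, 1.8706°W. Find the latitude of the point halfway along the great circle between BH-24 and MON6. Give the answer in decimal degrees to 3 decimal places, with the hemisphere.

28.671°N

Bx = cos φ₂ cos Δλ = 0.870976,  By = cos φ₂ sin Δλ = -0.057191
φₘ = atan2(sin φ₁ + sin φ₂, √((cos φ₁ + Bx)² + By²)) = 28.67141°
λₘ = λ₁ + atan2(By, cos φ₁ + Bx) = 0.01766°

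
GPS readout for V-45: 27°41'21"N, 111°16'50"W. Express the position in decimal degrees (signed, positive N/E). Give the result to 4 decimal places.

lat: 27.6892° N → +27.6892°
lon: 111.2806° W → -111.2806°

+27.6892°, -111.2806°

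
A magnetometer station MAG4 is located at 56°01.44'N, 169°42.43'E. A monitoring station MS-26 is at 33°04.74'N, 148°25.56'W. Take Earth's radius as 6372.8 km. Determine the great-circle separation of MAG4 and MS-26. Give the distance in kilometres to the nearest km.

4087 km

MAG4: φ = +56.02400°, λ = +169.70717°
MS-26: φ = +33.07900°, λ = -148.42600°
Δφ = -22.9450°,  Δλ = 41.8668°
a = sin²(Δφ/2) + cos φ₁ cos φ₂ sin²(Δλ/2) = 0.099335
c = 2·arcsin(√a) = 0.641281 rad = 36.7427°
d = R·c = 6372.8 × 0.641281 = 4086.8 km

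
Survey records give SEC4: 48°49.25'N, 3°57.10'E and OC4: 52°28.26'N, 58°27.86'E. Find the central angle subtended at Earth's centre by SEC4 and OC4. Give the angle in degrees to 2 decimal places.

SEC4: φ = +48.82083°, λ = +3.95167°
OC4: φ = +52.47100°, λ = +58.46433°
Δφ = 3.6502°,  Δλ = 54.5127°
a = sin²(Δφ/2) + cos φ₁ cos φ₂ sin²(Δλ/2) = 0.085137
c = 2·arcsin(√a) = 0.592179 rad = 33.9293°

33.93°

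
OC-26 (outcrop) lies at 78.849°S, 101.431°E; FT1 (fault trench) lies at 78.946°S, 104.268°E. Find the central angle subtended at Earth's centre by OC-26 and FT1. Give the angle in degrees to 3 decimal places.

Δφ = -0.0970°,  Δλ = 2.8370°
a = sin²(Δφ/2) + cos φ₁ cos φ₂ sin²(Δλ/2) = 0.000023
c = 2·arcsin(√a) = 0.009683 rad = 0.5548°

0.555°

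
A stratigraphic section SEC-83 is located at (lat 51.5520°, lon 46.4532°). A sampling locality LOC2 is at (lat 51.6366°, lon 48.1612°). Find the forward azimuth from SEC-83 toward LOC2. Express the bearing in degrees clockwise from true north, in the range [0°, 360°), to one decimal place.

Δλ = 1.7080°
y = sin Δλ · cos φ₂ = 0.018499
x = cos φ₁ sin φ₂ − sin φ₁ cos φ₂ cos Δλ = 0.001693
θ = atan2(y, x) = 84.7724° → 84.7724° (mod 360°)

84.8°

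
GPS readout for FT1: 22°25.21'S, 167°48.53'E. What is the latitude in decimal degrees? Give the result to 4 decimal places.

22° + 25.21′/60 = 22 + 0.42017 = 22.4202°

22.4202°S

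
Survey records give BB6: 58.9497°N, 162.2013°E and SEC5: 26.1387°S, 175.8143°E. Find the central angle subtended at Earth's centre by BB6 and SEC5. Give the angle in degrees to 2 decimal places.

Δφ = -85.0884°,  Δλ = 13.6130°
a = sin²(Δφ/2) + cos φ₁ cos φ₂ sin²(Δλ/2) = 0.463695
c = 2·arcsin(√a) = 1.498122 rad = 85.8360°

85.84°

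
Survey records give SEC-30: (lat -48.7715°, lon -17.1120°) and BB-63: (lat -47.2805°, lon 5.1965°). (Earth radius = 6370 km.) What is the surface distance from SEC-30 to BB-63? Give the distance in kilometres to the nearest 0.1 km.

1661.0 km

Δφ = 1.4910°,  Δλ = 22.3085°
a = sin²(Δφ/2) + cos φ₁ cos φ₂ sin²(Δλ/2) = 0.016902
c = 2·arcsin(√a) = 0.260752 rad = 14.9400°
d = R·c = 6370 × 0.260752 = 1661.0 km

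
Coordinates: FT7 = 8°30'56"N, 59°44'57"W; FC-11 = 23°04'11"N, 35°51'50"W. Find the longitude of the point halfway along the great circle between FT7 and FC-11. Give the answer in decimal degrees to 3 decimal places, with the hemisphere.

FT7: φ = +8.51556°, λ = -59.74917°
FC-11: φ = +23.06972°, λ = -35.86389°
Bx = cos φ₂ cos Δλ = 0.841236,  By = cos φ₂ sin Δλ = 0.372526
φₘ = atan2(sin φ₁ + sin φ₂, √((cos φ₁ + Bx)² + By²)) = 16.12361°
λₘ = λ₁ + atan2(By, cos φ₁ + Bx) = -48.24421°

48.244°W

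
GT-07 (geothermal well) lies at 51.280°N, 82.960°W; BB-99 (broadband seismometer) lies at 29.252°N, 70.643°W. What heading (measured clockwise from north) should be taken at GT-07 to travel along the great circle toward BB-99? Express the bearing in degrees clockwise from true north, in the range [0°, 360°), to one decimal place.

Δλ = 12.3170°
y = sin Δλ · cos φ₂ = 0.186117
x = cos φ₁ sin φ₂ − sin φ₁ cos φ₂ cos Δλ = -0.359391
θ = atan2(y, x) = 152.6218° → 152.6218° (mod 360°)

152.6°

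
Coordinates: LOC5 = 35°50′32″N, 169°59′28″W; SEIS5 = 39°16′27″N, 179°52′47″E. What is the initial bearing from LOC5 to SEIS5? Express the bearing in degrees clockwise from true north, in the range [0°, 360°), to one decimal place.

296.2°

LOC5: φ = +35.84222°, λ = -169.99111°
SEIS5: φ = +39.27417°, λ = +179.87972°
Δλ = -10.1292°
y = sin Δλ · cos φ₂ = -0.136144
x = cos φ₁ sin φ₂ − sin φ₁ cos φ₂ cos Δλ = 0.066928
θ = atan2(y, x) = -63.8214° → 296.1786° (mod 360°)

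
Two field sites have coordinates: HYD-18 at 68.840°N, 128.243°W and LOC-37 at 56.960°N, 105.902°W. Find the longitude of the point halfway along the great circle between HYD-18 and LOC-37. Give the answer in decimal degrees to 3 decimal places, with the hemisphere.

114.773°W

Bx = cos φ₂ cos Δλ = 0.504299,  By = cos φ₂ sin Δλ = 0.207250
φₘ = atan2(sin φ₁ + sin φ₂, √((cos φ₁ + Bx)² + By²)) = 63.32341°
λₘ = λ₁ + atan2(By, cos φ₁ + Bx) = -114.77330°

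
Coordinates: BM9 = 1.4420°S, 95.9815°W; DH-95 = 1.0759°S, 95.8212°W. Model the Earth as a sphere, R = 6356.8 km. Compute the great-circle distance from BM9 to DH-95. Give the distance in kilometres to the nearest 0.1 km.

44.3 km

Δφ = 0.3661°,  Δλ = 0.1603°
a = sin²(Δφ/2) + cos φ₁ cos φ₂ sin²(Δλ/2) = 0.000012
c = 2·arcsin(√a) = 0.006975 rad = 0.3996°
d = R·c = 6356.8 × 0.006975 = 44.3 km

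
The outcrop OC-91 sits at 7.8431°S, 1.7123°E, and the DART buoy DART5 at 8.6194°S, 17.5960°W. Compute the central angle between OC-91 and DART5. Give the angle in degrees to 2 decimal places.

Δφ = -0.7763°,  Δλ = -19.3083°
a = sin²(Δφ/2) + cos φ₁ cos φ₂ sin²(Δλ/2) = 0.027592
c = 2·arcsin(√a) = 0.333761 rad = 19.1231°

19.12°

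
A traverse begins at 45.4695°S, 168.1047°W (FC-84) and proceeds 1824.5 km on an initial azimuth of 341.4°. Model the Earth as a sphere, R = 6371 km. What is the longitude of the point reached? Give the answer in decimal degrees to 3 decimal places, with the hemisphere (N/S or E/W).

δ = d/R = 1824.5/6371 = 0.286376 rad
φ₂ = arcsin(sin φ₁ cos δ + cos φ₁ sin δ cos θ)
   = arcsin(-0.71288·0.95927 + 0.70129·0.28248·0.94777) = -29.74187°
λ₂ = λ₁ + atan2(sin θ sin δ cos φ₁, cos δ − sin φ₁ sin φ₂) = -174.06091°

174.061°W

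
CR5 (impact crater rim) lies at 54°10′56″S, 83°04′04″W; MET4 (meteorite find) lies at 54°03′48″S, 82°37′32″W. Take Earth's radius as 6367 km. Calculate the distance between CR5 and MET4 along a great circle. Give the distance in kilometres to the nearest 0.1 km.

31.7 km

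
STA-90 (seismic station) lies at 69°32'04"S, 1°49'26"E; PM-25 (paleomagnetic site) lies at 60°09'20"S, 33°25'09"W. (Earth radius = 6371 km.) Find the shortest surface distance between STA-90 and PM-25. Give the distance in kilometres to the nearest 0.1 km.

STA-90: φ = -69.53444°, λ = +1.82389°
PM-25: φ = -60.15556°, λ = -33.41917°
Δφ = 9.3789°,  Δλ = -35.2431°
a = sin²(Δφ/2) + cos φ₁ cos φ₂ sin²(Δλ/2) = 0.022630
c = 2·arcsin(√a) = 0.302011 rad = 17.3040°
d = R·c = 6371 × 0.302011 = 1924.1 km

1924.1 km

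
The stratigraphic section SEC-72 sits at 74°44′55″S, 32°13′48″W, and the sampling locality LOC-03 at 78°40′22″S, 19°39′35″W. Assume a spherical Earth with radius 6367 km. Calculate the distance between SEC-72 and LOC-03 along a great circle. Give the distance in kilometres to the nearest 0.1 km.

SEC-72: φ = -74.74861°, λ = -32.23000°
LOC-03: φ = -78.67278°, λ = -19.65972°
Δφ = -3.9242°,  Δλ = 12.5703°
a = sin²(Δφ/2) + cos φ₁ cos φ₂ sin²(Δλ/2) = 0.001791
c = 2·arcsin(√a) = 0.084677 rad = 4.8516°
d = R·c = 6367 × 0.084677 = 539.1 km

539.1 km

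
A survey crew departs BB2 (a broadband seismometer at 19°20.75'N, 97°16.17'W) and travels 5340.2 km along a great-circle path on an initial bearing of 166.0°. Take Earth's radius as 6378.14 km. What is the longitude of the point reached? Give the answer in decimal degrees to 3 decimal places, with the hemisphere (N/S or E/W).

85.605°W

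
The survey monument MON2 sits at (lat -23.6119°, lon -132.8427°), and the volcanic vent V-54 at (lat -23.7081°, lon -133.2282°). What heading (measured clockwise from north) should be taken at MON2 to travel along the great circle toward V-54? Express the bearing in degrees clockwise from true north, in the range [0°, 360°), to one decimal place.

254.7°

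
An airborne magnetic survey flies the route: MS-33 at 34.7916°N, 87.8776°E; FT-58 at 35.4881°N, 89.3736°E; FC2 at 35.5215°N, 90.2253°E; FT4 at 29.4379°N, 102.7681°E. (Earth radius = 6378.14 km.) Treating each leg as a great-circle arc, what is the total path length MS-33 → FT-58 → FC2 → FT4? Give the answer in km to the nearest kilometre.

MS-33→FT-58: c = 0.024569 rad, d = 156.71 km
FT-58→FC2: c = 0.012115 rad, d = 77.27 km
FC2→FT4: c = 0.212760 rad, d = 1357.01 km
Total = 156.71 + 77.27 + 1357.01 = 1590.99 km

1591 km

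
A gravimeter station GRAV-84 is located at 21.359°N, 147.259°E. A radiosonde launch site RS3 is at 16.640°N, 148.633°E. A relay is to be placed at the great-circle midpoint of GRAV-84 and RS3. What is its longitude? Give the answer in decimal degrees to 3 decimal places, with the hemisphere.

147.956°E

Bx = cos φ₂ cos Δλ = 0.957847,  By = cos φ₂ sin Δλ = 0.022974
φₘ = atan2(sin φ₁ + sin φ₂, √((cos φ₁ + Bx)² + By²)) = 19.00077°
λₘ = λ₁ + atan2(By, cos φ₁ + Bx) = 147.95575°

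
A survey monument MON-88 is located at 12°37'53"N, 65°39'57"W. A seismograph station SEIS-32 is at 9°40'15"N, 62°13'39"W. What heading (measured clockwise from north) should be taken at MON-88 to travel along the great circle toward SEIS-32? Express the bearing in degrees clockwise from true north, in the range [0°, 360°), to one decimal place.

130.9°

MON-88: φ = +12.63139°, λ = -65.66583°
SEIS-32: φ = +9.67083°, λ = -62.22750°
Δλ = 3.4383°
y = sin Δλ · cos φ₂ = 0.059122
x = cos φ₁ sin φ₂ − sin φ₁ cos φ₂ cos Δλ = -0.051260
θ = atan2(y, x) = 130.9262° → 130.9262° (mod 360°)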